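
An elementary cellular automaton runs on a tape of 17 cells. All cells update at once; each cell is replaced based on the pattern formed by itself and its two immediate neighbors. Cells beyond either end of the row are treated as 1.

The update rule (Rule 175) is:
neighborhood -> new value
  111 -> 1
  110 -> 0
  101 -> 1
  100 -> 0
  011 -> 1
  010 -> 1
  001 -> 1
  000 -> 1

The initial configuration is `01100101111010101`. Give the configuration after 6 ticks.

11001111110111111
10011111101111111
00111111011111111
01111110111111111
11111101111111111
11111011111111111

11111011111111111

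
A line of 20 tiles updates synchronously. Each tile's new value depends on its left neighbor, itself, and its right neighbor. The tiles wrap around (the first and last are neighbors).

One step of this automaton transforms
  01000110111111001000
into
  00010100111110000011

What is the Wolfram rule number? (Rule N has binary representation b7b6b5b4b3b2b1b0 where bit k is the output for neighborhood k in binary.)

137

position 9: 111 → 1  (bit 7 = 1)
position 6: 110 → 0  (bit 6 = 0)
position 7: 101 → 0  (bit 5 = 0)
position 2: 100 → 0  (bit 4 = 0)
position 5: 011 → 1  (bit 3 = 1)
position 1: 010 → 0  (bit 2 = 0)
position 0: 001 → 0  (bit 1 = 0)
position 3: 000 → 1  (bit 0 = 1)
bits b7..b0 = 10001001 = 137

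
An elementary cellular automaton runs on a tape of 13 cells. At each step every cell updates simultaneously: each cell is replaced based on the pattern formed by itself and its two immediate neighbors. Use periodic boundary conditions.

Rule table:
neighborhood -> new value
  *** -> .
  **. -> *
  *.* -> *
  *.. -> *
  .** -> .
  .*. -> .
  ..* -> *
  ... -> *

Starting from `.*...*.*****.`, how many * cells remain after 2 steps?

8

*.***.*....**
**..**.****..
count of *: 8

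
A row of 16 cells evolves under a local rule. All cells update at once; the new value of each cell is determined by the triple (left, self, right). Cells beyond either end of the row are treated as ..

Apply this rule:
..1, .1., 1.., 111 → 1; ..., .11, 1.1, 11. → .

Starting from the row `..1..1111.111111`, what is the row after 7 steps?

..111.11..1.1111

step 1: .1111.11...1111.
step 2: 1.11....1.1.11.1
step 3: 1...1..11.1....1
step 4: 11.1111...11..11
step 5: ....11.1.1..11..
step 6: ...1...1.111..1.
step 7: ..111.11..1.1111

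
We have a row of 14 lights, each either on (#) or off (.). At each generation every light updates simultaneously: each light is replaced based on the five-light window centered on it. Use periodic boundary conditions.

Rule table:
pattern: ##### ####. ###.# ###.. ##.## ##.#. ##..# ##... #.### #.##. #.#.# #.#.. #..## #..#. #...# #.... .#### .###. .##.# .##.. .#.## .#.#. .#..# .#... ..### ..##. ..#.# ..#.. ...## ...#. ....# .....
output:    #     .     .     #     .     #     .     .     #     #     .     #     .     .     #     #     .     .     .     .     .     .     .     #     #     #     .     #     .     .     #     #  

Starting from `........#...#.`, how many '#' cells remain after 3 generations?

7

#######.###.##
#####...#...#.
#.#.#.#.###...
count of #: 7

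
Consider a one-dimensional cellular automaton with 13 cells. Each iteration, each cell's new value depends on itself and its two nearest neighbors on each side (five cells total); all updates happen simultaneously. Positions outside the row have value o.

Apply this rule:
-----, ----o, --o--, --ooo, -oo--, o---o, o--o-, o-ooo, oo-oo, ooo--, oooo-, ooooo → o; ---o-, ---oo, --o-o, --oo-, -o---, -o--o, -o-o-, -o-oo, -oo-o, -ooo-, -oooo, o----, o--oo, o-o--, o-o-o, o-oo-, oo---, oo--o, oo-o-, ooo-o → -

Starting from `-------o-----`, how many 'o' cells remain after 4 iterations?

6

--oooo-o--oo-
--o-o-------o
-o-----oooo-o
----oo-o-o-oo
count of o: 6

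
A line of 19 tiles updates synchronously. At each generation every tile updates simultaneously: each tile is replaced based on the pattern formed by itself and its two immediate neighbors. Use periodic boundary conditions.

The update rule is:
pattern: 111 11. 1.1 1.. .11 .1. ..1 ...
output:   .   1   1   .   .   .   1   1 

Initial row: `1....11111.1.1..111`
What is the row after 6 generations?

1.1..1.1.1.1.1.1.1.

1.111....11.1..1...
.1..1.111.11..1..11
1..1.1..11.1.1..1.1
1.1.1..1.11.1..1.1.
.1.1..1.1.11..1.1.1
1.1..1.1.1.1.1.1.1.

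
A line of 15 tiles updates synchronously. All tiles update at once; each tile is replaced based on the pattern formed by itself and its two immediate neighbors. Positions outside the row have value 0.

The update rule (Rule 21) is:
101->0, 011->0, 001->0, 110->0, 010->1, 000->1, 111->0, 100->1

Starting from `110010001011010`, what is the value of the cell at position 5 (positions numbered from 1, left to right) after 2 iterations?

001011101000011
101000001111000
position 5 holds 0

0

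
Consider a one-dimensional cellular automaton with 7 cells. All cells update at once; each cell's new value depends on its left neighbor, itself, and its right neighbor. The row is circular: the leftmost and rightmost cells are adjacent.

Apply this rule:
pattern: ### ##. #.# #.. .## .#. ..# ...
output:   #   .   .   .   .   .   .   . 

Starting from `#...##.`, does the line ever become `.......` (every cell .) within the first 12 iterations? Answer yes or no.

yes

.......
all cells are . at iteration 1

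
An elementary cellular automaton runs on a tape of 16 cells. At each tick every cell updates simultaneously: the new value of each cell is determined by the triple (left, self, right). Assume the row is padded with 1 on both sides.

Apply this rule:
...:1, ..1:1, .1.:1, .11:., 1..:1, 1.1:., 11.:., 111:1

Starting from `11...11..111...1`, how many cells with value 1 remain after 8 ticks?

1.111..11.1.111.
...1.11...1..1..
1111...111111111
111.111.11111111
11...1...1111111
1.1111111.111111
...11111...11111
111.111.111.1111
count of 1: 13

13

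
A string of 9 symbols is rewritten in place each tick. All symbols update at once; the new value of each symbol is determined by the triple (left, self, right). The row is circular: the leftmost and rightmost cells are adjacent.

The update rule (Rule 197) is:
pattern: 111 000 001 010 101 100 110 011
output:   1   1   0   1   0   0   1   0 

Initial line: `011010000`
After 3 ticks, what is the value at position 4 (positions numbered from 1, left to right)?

001010111
001010011
001010001
position 4 holds 0

0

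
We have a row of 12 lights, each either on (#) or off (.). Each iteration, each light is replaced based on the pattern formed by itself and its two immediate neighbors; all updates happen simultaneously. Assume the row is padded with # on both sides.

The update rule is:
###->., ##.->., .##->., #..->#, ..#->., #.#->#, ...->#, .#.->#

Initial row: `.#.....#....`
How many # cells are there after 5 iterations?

######.####.
......#....#
#####.####..
.....#....#.
####.####.##
count of #: 10

10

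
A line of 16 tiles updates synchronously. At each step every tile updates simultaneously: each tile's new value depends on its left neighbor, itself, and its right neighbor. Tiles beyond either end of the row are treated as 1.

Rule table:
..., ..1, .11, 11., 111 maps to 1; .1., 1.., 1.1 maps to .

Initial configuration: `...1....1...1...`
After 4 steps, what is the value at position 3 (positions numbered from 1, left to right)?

.11..111..11..11
.11.1111.111.111
.11.1111.111.111  (fixed point — unchanged through step 4)
position 3 holds 1

1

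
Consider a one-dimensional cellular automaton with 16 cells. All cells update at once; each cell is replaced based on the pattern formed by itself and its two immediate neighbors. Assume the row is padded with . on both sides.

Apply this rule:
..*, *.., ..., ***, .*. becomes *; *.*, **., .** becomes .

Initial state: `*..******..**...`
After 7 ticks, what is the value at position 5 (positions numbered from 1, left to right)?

***.****.**..***
.*...**....**.*.
*****..****...**
.***.**.**.***..
*.*.........*.**
*.***********...
*..*********.***
position 5 holds *

*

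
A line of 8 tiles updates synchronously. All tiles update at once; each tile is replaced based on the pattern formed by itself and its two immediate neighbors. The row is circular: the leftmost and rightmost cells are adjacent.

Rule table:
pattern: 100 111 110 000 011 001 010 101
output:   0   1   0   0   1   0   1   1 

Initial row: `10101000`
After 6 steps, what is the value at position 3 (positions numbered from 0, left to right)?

step 1: 11111000
step 2: 11110000
step 3: 11100000
step 4: 11000000
step 5: 10000000
step 6: 10000000
position 3 holds 0

0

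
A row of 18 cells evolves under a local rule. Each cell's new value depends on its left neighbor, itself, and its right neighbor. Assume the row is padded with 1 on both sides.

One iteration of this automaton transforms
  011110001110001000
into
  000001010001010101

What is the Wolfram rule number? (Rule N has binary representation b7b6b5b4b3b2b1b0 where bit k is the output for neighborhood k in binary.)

position 2: 111 → 0  (bit 7 = 0)
position 4: 110 → 0  (bit 6 = 0)
position 0: 101 → 0  (bit 5 = 0)
position 5: 100 → 1  (bit 4 = 1)
position 1: 011 → 0  (bit 3 = 0)
position 14: 010 → 0  (bit 2 = 0)
position 7: 001 → 1  (bit 1 = 1)
position 6: 000 → 0  (bit 0 = 0)
bits b7..b0 = 00010010 = 18

18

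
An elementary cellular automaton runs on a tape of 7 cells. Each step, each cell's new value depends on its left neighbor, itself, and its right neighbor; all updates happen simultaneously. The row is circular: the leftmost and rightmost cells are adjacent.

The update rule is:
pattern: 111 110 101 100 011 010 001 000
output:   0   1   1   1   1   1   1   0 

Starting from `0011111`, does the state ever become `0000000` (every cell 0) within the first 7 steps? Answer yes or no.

yes

1110001
0011011
1111111
0000000
all cells are 0 at step 4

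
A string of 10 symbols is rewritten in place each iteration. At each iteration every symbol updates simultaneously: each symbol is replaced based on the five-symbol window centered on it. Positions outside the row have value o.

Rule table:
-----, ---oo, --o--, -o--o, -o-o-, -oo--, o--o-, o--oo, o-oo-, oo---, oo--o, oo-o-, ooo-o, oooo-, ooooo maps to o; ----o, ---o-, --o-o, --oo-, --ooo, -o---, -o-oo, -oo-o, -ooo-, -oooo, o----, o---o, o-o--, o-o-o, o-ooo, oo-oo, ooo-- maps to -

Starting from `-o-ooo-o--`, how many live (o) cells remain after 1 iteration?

o----oo-oo
count of o: 5

5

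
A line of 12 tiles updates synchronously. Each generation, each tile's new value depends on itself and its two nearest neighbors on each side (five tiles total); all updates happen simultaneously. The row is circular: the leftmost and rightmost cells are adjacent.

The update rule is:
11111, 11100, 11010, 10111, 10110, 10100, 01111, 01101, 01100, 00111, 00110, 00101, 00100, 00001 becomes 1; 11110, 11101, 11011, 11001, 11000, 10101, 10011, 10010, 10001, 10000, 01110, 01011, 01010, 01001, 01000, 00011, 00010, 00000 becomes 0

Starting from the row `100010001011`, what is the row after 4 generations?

100010001010
100010001000
100010001000  (fixed point — unchanged through generation 4)

100010001000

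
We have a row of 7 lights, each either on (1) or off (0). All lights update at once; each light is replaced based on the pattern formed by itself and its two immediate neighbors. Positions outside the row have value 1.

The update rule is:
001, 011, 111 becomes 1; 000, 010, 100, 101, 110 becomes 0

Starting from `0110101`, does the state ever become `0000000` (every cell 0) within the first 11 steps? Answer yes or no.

no

0100001
0000011
0000111
0001111
0011111
0111111
0111111  (fixed point — unchanged through step 11)
step 11 is 0111111, still not uniform 0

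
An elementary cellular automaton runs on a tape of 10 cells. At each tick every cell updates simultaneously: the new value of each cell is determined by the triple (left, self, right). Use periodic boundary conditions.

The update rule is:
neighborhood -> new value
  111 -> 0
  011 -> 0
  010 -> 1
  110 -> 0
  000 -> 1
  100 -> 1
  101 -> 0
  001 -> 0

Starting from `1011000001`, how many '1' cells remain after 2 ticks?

5

0000111100
1110000011
count of 1: 5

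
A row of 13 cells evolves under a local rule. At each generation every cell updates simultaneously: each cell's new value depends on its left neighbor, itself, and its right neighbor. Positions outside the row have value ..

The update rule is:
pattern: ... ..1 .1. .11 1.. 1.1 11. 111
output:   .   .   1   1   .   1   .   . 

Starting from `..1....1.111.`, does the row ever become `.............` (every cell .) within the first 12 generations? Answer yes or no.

no

..1....111...
..1....1.....
..1....1.....  (fixed point — unchanged through generation 12)
generation 12 is ..1....1....., still not uniform .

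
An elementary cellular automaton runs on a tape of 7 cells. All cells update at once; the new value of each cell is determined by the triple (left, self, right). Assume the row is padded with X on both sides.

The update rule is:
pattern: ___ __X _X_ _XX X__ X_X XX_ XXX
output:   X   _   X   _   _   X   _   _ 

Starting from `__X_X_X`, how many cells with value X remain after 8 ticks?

__XXXX_
______X
_XXXX__
X______
__XXXX_  (repeats tick 1; period 4)
tick 8: X______
count of X: 1

1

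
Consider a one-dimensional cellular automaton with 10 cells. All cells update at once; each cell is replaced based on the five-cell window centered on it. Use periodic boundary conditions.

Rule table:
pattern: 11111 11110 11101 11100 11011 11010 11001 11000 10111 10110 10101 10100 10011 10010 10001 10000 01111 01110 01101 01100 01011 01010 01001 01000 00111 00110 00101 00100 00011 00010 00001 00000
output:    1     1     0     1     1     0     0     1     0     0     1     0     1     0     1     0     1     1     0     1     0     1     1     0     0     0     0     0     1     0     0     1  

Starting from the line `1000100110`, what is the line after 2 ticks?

0001101101

0010011000
0001101101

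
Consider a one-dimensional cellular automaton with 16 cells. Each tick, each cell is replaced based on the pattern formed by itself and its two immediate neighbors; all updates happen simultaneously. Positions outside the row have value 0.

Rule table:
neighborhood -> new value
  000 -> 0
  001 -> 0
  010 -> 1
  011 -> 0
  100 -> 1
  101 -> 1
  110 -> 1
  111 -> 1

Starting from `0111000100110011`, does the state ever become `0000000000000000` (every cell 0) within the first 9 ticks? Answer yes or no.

no

0011100110011001
0001110011001101
0000111001100111
0000011100110011
0000001110011001
0000000111001101
0000000011100111
0000000001110011
0000000000111001
tick 9 is 0000000000111001, still not uniform 0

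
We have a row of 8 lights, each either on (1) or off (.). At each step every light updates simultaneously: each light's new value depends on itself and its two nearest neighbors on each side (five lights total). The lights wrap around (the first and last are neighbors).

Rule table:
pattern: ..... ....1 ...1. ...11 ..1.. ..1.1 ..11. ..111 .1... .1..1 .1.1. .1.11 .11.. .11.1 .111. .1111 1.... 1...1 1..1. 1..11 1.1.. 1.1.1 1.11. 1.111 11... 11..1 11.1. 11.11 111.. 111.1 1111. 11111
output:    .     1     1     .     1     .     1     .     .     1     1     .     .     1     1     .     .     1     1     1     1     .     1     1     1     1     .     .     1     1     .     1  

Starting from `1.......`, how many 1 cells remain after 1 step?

1.....11
count of 1: 3

3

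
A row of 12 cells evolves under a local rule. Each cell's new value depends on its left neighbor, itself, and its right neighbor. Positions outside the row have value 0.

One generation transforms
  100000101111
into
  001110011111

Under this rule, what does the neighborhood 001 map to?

At position 5 the neighborhood is 001; the next row has 0 there.

0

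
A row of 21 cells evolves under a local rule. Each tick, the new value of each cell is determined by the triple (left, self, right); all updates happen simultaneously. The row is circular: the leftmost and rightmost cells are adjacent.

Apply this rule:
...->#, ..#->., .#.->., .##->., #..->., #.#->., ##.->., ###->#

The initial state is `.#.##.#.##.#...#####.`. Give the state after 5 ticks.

..#######..##.....#..

tick 1: .............#..###..
tick 2: ############.....#..#
tick 3: ###########..###.....
tick 4: .#########....#..###.
tick 5: ..#######..##.....#..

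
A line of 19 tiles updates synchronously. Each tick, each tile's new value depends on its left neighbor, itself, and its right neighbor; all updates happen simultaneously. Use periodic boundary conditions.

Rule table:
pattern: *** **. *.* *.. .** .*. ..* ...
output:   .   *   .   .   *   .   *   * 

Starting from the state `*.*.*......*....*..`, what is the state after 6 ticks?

tick 1: ......*****..***..*
tick 2: .******...*.**.*.*.
tick 3: **....*.**..**.....
tick 4: **.***..**.***.****
tick 5: .*.*.*.***.*.*.*...
tick 6: *......*.*.......**

*......*.*.......**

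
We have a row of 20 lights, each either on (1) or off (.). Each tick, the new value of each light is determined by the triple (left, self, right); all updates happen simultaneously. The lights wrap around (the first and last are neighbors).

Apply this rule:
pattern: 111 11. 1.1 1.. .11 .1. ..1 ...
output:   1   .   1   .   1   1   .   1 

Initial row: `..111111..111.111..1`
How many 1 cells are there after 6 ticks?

12

..11111...11.111...1
..1111..1.1.111..1.1
..111...111111...111
..11..1.11111..1.11.
1.1...111111...111..
111.1.11111..1.11...
count of 1: 12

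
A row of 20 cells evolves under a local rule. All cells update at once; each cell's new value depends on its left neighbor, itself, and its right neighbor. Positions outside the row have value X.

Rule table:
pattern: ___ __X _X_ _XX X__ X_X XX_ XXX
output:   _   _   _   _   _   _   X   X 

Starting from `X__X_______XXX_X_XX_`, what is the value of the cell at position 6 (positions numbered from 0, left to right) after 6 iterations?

_

X___________XX____X_
X____________X______
X___________________
X___________________  (fixed point — unchanged through iteration 6)
position 6 holds _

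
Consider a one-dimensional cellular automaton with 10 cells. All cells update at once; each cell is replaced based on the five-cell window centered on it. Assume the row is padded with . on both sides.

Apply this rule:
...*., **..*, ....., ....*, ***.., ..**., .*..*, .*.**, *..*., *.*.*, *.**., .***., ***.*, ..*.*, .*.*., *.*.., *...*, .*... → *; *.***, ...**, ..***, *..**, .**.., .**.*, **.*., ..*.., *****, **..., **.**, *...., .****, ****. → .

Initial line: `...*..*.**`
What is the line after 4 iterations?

***.*****.
.**.....*.
.*...***.*
*.**..**.*

*.**..**.*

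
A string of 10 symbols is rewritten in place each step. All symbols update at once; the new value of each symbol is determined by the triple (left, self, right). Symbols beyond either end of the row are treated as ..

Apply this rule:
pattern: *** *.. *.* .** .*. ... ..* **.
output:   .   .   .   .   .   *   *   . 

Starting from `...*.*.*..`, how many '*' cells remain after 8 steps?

3

***......*
....*****.
****......
.....*****
*****.....
......****
******....
.......***
count of *: 3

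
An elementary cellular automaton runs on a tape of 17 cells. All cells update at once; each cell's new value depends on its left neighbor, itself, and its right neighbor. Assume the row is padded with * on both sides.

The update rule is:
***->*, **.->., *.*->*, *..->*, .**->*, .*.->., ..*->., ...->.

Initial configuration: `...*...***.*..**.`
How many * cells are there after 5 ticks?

tick 1: *...*..**.*.*.*.*
tick 2: .*...*.*.*.*.*.**
tick 3: *.*...*.*.*.*.***
tick 4: .*.*...*.*.*.****
tick 5: *.*.*...*.*.*****
count of *: 10

10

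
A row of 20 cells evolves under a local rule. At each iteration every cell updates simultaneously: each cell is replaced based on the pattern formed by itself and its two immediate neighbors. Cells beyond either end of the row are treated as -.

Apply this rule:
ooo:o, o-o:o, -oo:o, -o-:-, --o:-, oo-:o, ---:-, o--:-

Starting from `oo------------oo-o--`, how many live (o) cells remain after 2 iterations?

oo------------ooo---
oo------------ooo---
count of o: 5

5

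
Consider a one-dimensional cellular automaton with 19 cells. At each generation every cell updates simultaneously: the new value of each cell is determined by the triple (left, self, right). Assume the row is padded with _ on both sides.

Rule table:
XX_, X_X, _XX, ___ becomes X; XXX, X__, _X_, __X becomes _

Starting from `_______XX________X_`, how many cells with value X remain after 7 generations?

XXXXXX_XX_XXXXXX___
X____XXXXXX____X_XX
__XX_X____X_XX__XXX
X_XXX__XX__XXX__X_X
_XX_X__XX__X_X___X_
_XXX___XX___X__X___
_X_X_X_XX_X______XX
count of X: 8

8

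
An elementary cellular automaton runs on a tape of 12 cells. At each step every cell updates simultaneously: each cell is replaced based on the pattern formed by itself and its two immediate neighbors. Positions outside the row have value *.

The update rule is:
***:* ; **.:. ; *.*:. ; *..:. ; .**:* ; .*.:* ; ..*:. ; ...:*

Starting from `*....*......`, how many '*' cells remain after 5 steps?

4

..**.*.****.
..*..*.***..
..*..*.**...
..*..*.*..*.
..*..*.*..*.
count of *: 4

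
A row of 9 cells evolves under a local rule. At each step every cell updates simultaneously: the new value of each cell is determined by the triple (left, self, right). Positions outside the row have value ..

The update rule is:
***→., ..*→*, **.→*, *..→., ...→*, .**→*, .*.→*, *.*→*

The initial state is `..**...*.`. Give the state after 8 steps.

****.***.
*..***.*.
*.**.***.
******.*.
*....***.
*.****.*.
***..***.
*.*.**.*.

*.*.**.*.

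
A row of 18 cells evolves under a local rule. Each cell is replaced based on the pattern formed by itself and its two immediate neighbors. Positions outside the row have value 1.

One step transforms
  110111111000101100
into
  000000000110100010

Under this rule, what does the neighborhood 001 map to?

0

At position 11 the neighborhood is 001; the next row has 0 there.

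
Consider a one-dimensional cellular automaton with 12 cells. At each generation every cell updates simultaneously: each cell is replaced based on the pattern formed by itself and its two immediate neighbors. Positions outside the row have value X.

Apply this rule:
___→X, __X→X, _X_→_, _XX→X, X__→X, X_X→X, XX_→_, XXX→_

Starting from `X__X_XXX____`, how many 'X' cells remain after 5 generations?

6

_XX_XX__XXXX
XX_XX_XXX___
__XX_XX__XXX
XXX_XX_XXX__
___XX_XX__XX
count of X: 6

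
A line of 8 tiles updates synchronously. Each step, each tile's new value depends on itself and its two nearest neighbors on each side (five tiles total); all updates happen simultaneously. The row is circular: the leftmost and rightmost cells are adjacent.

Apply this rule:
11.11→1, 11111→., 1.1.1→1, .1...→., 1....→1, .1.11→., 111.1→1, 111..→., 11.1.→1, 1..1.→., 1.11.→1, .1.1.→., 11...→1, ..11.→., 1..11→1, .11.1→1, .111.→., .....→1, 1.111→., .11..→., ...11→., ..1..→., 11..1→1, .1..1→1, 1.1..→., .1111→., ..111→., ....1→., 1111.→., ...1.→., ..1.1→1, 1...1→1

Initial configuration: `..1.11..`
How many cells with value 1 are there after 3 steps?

4

step 1: ..1.1.11
step 2: 1.1.1.1.
step 3: 1.1.1.1.
count of 1: 4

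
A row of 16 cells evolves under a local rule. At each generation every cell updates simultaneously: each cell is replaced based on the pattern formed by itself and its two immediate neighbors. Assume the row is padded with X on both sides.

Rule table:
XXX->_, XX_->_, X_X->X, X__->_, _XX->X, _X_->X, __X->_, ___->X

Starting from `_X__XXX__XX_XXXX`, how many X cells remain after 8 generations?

4

XX__X____X_XX___
____X_XX_XXX__X_
_XX_XXX_XX____XX
XX_XX__XX__XX_X_
__XX___X___X_XXX
__X__X_X_X_XXX__
__X__XXXXXXX____
__X__X_______XX_
count of X: 4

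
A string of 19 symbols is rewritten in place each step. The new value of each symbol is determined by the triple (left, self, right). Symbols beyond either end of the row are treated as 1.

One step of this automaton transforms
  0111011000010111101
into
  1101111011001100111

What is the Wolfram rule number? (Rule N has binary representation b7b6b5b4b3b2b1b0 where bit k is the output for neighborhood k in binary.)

105

position 2: 111 → 0  (bit 7 = 0)
position 3: 110 → 1  (bit 6 = 1)
position 0: 101 → 1  (bit 5 = 1)
position 7: 100 → 0  (bit 4 = 0)
position 1: 011 → 1  (bit 3 = 1)
position 11: 010 → 0  (bit 2 = 0)
position 10: 001 → 0  (bit 1 = 0)
position 8: 000 → 1  (bit 0 = 1)
bits b7..b0 = 01101001 = 105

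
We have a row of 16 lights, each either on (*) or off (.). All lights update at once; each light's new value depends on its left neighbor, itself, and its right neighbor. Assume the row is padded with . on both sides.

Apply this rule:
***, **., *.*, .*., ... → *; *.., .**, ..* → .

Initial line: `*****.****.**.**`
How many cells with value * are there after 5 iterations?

12

.*****.****.**.*
..*****.****.***
*..*****.****.**
*...*****.****.*
*.*..*****.*****
count of *: 12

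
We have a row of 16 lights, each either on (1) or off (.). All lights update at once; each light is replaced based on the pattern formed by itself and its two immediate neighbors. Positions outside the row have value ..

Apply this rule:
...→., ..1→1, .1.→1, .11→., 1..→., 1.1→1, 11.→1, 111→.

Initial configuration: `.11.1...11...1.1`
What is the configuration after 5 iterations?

..1.11.11.111111

1.111..1.1..1111
11..1.1111.1...1
.1.111...111..11
111..1..1..1.1.1
..1.11.11.111111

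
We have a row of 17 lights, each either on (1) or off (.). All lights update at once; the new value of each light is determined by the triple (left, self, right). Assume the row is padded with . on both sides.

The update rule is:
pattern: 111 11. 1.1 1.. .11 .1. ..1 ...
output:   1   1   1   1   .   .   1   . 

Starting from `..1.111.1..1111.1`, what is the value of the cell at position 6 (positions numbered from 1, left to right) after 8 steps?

.

.1.1.111.11.1111.
1.1.1.111.11.1111
.1.1.1.111.11.111
1.1.1.1.111.11.11
.1.1.1.1.111.11.1
1.1.1.1.1.111.11.
.1.1.1.1.1.111.11
1.1.1.1.1.1.111.1
position 6 holds .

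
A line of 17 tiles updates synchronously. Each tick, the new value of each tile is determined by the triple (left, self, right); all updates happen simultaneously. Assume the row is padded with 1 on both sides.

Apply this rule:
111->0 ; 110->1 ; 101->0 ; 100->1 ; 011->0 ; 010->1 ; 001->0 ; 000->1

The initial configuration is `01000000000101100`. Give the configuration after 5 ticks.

01111111110100110
00000000010110010
11111111010011010
00000001011001010
11111101001101010

11111101001101010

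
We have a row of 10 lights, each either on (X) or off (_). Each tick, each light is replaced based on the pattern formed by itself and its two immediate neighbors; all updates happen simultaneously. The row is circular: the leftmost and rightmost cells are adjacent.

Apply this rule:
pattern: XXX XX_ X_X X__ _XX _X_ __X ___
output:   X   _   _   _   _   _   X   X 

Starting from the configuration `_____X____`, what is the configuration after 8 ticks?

X__X__X___

XXXXX__XXX
XXXX__X_XX
XXX__X___X
XX__X__XX_
___X__X___
XXX__X__XX
XX__X__X_X
X__X__X___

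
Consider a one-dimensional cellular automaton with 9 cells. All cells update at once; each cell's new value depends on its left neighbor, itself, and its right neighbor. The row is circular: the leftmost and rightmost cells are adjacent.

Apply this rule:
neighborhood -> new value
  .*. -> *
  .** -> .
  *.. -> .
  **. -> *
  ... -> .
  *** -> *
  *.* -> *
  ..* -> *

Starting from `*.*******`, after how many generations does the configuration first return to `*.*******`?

9

**.******
***.*****
****.****
*****.***
******.**
*******.*
********.
.********
*.*******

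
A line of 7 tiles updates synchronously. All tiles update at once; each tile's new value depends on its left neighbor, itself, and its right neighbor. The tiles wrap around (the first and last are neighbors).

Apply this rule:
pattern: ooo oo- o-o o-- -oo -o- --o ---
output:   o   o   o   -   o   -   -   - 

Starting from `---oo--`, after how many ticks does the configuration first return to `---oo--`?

---oo--

1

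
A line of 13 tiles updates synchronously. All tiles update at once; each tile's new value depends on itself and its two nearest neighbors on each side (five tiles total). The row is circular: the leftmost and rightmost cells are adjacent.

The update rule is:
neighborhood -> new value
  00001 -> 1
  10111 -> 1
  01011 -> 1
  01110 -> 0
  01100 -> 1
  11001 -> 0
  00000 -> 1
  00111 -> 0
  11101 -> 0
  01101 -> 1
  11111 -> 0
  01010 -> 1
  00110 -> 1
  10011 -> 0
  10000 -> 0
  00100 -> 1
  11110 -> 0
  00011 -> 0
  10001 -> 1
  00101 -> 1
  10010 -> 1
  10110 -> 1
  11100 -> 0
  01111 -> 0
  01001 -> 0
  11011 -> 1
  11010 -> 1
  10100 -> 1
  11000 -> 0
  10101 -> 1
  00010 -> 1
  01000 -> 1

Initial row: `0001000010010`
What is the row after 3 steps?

1101011001100

step 1: 0111101110111
step 2: 1100011001100
step 3: 1101011001100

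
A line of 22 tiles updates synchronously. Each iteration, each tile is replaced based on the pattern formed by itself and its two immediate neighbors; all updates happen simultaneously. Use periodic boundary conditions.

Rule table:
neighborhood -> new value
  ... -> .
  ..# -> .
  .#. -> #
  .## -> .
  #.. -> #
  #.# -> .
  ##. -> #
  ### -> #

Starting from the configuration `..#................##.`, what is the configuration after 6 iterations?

...##..##.............

iteration 1: ..##................##
iteration 2: #..##................#
iteration 3: ##..##................
iteration 4: .##..##...............
iteration 5: ..##..##..............
iteration 6: ...##..##.............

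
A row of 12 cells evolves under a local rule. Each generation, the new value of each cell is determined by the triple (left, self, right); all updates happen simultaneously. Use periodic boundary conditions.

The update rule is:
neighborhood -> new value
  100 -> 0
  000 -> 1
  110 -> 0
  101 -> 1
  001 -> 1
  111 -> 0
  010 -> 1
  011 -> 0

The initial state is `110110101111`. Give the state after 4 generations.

generation 1: 001001110000
generation 2: 111010000111
generation 3: 000110111000
generation 4: 111001000011

111001000011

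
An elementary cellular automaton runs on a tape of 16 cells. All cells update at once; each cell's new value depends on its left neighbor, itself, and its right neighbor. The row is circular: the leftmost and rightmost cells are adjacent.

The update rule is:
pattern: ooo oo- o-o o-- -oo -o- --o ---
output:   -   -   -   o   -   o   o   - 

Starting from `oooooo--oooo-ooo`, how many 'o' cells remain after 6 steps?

step 1: ------oo--------
step 2: -----o--o-------
step 3: ----oooooo------
step 4: ---o------o-----
step 5: --ooo----ooo----
step 6: -o---o--o---o---
count of o: 4

4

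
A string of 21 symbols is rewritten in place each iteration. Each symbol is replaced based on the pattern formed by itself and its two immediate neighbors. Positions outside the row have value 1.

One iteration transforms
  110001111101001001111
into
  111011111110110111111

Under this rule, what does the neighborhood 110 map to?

1

At position 1 the neighborhood is 110; the next row has 1 there.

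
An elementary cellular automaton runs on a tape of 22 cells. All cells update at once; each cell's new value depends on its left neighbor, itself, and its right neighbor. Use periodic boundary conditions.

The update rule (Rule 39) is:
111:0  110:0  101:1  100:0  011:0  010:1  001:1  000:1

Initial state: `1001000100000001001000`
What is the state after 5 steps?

1110110111011111110110

step 1: 1011011101111111011011
step 2: 0100100010000000100100
step 3: 1101101110111111101101
step 4: 0010010001000000010010
step 5: 1110110111011111110110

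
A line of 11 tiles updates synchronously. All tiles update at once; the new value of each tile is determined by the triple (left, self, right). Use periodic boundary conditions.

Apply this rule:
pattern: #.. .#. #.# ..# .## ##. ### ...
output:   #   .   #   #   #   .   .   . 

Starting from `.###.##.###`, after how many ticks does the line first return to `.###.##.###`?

tick 1: ##..##.##..
tick 2: #.###.##.##
tick 3: .##..##.##.
tick 4: ##.###.##.#
tick 5: ..##..##.##
tick 6: ###.###.##.
tick 7: #..##..##.#
tick 8: .###.###.##
tick 9: ##..##..##.
tick 10: #.###.###.#
tick 11: .##..##..##
tick 12: ##.###.###.
tick 13: #.##..##..#
tick 14: .##.###.###
tick 15: ##.##..##..
tick 16: #.##.###.##
tick 17: .##.##..##.
tick 18: ##.##.###.#
tick 19: ..##.##..##
tick 20: ###.##.###.
tick 21: #..##.##..#
tick 22: .###.##.###

22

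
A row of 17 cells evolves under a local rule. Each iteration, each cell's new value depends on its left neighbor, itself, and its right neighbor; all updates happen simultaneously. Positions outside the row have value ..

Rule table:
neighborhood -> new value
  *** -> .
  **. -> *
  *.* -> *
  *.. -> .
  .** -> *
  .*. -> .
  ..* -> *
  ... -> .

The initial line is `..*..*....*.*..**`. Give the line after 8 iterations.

..*.*..**....*...

iteration 1: .*..*....*.*..***
iteration 2: *..*....*.*..**.*
iteration 3: ..*....*.*..****.
iteration 4: .*....*.*..**..*.
iteration 5: *....*.*..***.*..
iteration 6: ....*.*..**.**...
iteration 7: ...*.*..******...
iteration 8: ..*.*..**....*...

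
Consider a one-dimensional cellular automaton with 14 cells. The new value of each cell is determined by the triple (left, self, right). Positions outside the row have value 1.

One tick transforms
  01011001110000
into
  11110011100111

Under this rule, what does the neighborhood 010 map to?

1

At position 1 the neighborhood is 010; the next row has 1 there.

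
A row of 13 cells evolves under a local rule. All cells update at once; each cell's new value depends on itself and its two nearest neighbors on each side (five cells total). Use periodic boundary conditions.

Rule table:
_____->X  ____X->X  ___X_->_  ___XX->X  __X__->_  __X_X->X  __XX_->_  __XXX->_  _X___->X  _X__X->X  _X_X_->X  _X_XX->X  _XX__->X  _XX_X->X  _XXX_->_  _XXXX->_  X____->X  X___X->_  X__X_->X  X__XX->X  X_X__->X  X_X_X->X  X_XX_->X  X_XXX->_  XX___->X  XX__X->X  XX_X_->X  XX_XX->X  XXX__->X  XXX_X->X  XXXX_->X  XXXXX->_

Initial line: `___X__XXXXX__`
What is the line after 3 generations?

__XXXXXXXXXXX

generation 1: XX__XX___XXXX
generation 2: XXXX_XX_X____
generation 3: __XXXXXXXXXXX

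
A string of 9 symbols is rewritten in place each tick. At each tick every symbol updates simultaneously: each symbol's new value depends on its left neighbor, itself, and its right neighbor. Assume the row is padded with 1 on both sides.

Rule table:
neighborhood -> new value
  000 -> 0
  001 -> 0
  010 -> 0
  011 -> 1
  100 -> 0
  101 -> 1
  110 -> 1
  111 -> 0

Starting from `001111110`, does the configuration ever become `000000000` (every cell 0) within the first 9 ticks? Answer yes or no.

no

001000011
000000010
000000001
000000001  (fixed point — unchanged through tick 9)
tick 9 is 000000001, still not uniform 0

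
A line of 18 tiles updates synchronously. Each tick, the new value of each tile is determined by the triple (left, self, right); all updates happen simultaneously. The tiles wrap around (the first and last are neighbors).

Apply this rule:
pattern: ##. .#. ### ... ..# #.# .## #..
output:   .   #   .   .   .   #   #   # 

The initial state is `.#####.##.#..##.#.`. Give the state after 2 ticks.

.#....##.###.#.###
###...#.##..####..

###...#.##..####..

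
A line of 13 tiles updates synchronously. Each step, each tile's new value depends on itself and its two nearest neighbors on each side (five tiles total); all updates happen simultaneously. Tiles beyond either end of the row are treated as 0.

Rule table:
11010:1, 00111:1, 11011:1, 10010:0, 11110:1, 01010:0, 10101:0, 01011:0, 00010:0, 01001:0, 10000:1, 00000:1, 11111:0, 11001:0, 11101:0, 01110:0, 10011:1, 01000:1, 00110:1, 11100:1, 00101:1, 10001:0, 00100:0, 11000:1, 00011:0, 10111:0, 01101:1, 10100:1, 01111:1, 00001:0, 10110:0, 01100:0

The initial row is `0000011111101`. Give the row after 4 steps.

1110011001011
1010110001000
1000001000111
0111000100101

0111000100101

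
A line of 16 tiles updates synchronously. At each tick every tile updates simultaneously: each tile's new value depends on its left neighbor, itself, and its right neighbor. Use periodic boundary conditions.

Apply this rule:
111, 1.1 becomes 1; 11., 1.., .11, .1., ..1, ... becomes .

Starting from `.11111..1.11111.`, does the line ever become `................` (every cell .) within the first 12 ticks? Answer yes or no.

..111....1.111..
...1......1.1...
...........1....
................
all cells are . at tick 4

yes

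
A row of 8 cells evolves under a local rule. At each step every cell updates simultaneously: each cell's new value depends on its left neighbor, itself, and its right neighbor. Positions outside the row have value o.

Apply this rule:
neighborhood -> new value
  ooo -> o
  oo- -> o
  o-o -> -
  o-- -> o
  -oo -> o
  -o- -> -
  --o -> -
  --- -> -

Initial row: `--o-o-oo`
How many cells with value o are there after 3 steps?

5

o-----oo
oo----oo
ooo---oo
count of o: 5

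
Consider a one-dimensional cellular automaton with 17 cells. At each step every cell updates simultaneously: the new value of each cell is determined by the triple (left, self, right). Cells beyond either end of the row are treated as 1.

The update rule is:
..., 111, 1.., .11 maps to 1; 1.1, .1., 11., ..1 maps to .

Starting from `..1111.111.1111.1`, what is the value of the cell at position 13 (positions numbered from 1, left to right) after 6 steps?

1

step 1: 1.111..11..111..1
step 2: ..11.1.1.1.11.1.1
step 3: 1.1........1....1
step 4: ...1111111..111.1
step 5: 11.111111.1.11..1
step 6: 1..11111....1.1.1
position 13 holds 1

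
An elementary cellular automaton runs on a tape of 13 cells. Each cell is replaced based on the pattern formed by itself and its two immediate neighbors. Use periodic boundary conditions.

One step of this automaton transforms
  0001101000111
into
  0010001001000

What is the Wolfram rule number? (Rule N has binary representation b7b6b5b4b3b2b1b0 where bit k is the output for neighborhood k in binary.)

position 11: 111 → 0  (bit 7 = 0)
position 4: 110 → 0  (bit 6 = 0)
position 5: 101 → 0  (bit 5 = 0)
position 0: 100 → 0  (bit 4 = 0)
position 3: 011 → 0  (bit 3 = 0)
position 6: 010 → 1  (bit 2 = 1)
position 2: 001 → 1  (bit 1 = 1)
position 1: 000 → 0  (bit 0 = 0)
bits b7..b0 = 00000110 = 6

6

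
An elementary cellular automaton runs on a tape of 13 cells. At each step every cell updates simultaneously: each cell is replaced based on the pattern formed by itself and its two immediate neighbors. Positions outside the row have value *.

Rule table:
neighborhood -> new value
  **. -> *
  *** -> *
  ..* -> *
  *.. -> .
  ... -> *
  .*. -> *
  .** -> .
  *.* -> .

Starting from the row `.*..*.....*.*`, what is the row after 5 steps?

.*.**.*.*.*..

.*.**.*****..
.*..*..****.*
.*.**.*.***..
.*..*.*..**.*
.*.**.*.*.*..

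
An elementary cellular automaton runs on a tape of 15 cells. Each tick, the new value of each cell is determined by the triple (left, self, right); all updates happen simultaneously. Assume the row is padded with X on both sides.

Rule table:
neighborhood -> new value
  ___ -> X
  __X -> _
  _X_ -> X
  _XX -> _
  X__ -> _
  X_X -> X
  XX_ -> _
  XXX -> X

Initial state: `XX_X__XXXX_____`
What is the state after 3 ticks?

tick 1: X_XX___XX__XXX_
tick 2: _X___X______X_X
tick 3: XX_X_X_XXXX_XX_

XX_X_X_XXXX_XX_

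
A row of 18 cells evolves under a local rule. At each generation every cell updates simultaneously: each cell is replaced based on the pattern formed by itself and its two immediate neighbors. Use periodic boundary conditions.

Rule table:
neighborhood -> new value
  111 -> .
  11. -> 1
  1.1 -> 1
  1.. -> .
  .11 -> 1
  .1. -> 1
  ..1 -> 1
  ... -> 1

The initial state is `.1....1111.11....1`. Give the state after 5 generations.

11...1.111......1.

11.1111..1111.1111
.111..1.11..111...
11.1.11111.11.1.11
.11111...11111111.
11...1.111......1.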